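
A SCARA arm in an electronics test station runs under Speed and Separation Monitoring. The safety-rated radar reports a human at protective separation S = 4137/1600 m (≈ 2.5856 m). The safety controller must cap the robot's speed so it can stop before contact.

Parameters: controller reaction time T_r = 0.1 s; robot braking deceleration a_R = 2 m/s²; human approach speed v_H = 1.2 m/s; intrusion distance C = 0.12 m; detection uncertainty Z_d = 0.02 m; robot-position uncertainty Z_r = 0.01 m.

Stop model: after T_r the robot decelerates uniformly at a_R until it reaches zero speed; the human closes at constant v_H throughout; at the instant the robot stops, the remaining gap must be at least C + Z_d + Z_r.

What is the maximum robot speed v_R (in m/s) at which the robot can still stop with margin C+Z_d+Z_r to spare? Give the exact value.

collect terms ⇒ (1/4)·v_R² + (7/10)·v_R + (-741/320) = 0
  disc = (7/10)² − 4·(1/4)·(-741/320) = 4489/1600 ; √disc = 67/40
  v_R = (−(7/10) + 67/40) / (2·(1/4)) = 39/20 m/s
check:
T_s = v_R/a_R = (39/20)/2 = 0.9750 s
robot in T_r: 1.9500·0.1000 = 0.1950 m
robot under decel: 1.9500²/(2·2.0000) = 0.9506 m
human over T_r+T_s: 1.2000·(0.1000+0.9750) = 1.2900 m
C+Z_d+Z_r = 0.1200+0.0200+0.0100 = 0.1500 m
sum ≈ 0.1950+0.9506+1.2900+0.1500 ≈ 2.5856 m = S ✓

v_R_max = 39/20 m/s = 1.9500 m/s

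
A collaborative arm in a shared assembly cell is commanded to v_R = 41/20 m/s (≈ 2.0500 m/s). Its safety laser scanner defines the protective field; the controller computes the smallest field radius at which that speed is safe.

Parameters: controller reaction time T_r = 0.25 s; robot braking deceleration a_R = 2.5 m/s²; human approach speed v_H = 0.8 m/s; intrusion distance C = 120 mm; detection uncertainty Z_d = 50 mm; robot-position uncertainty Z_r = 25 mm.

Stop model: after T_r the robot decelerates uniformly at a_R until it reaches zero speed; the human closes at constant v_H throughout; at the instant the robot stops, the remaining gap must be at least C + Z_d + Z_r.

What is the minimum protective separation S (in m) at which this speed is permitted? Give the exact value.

braking lasts T_s = (41/20)/(5/2) = 0.8200 s
reaction-phase robot travel = 2.0500·0.2500 = 0.5125 m
braking distance = 2.0500²/(2·2.5000) = 0.8405 m
human closes 0.8000·1.0700 = 0.8560 m
margins: 0.1200+0.0500+0.0250 = 0.1950 m
S_min ≈ 0.5125+0.8405+0.8560+0.1950  ⇒  S_min = 601/250 m

S_min = 601/250 m = 2.4040 m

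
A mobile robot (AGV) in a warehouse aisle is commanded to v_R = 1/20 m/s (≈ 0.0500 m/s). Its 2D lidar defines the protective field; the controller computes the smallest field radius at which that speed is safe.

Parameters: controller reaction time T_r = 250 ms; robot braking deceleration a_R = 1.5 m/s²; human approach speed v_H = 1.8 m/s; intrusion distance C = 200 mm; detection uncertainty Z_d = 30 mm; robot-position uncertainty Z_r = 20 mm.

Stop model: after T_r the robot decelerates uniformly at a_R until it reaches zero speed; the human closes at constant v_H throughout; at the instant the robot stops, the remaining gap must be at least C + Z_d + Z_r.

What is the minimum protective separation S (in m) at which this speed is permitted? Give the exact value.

S_min = 58/75 m = 0.7733 m

T_s = v_R/a_R = (1/20)/(3/2) = 0.0333 s
robot covers v_R·T_r = 0.0500·0.2500 = 0.0125 m before braking
robot under decel: 0.0500²/(2·1.5000) = 0.0008 m
human over T_r+T_s: 1.8000·(0.2500+0.0333) = 0.5100 m
C+Z_d+Z_r = 0.2000+0.0300+0.0200 = 0.2500 m
S_min ≈ 0.0125+0.0008+0.5100+0.2500  ⇒  S_min = 58/75 m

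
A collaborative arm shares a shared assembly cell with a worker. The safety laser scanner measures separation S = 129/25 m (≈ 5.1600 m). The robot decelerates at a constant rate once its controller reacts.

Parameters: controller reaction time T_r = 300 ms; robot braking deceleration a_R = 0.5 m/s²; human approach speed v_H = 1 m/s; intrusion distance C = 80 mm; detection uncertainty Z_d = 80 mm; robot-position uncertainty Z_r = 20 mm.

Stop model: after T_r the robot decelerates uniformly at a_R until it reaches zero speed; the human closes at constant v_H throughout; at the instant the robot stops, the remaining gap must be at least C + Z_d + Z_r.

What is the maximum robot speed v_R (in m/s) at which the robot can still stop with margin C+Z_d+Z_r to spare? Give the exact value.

collect terms ⇒ (1)·v_R² + (23/10)·v_R + (-117/25) = 0
  disc = (23/10)² − 4·(1)·(-117/25) = 2401/100 ; √disc = 49/10
  v_R = (−(23/10) + 49/10) / (2·(1)) = 13/10 m/s
check:
stop time T_s = (13/10)/(1/2) = 2.6000 s
robot covers v_R·T_r = 1.3000·0.3000 = 0.3900 m before braking
braking distance = 1.3000²/(2·0.5000) = 1.6900 m
person approaches 1.0000·(0.3000+2.6000) = 2.9000 m
C+Z_d+Z_r = 0.0800+0.0800+0.0200 = 0.1800 m
sum ≈ 0.3900+1.6900+2.9000+0.1800 ≈ 5.1600 m = S ✓

v_R_max = 13/10 m/s = 1.3000 m/s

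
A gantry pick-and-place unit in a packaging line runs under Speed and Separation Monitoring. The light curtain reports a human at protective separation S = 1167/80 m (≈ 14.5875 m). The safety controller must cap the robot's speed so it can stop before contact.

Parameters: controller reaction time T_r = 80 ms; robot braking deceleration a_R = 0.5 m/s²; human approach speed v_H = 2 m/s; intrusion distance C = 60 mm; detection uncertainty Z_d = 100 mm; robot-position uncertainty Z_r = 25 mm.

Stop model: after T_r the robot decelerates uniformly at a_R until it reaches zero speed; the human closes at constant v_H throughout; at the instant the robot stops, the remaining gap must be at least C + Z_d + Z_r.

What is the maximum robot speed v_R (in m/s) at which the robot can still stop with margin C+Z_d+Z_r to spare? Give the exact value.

at the boundary: (1)·v² + (102/25)·v + (-5697/400) = 0
  disc = (102/25)² − 4·(1)·(-5697/400) = 184041/2500 ; √disc = 429/50
  v_R = (−(102/25) + 429/50) / (2·(1)) = 9/4 m/s
check:
stop time T_s = (9/4)/(1/2) = 4.5000 s
reaction-phase robot travel = 2.2500·0.0800 = 0.1800 m
robot under decel: 2.2500²/(2·0.5000) = 5.0625 m
human over T_r+T_s: 2.0000·(0.0800+4.5000) = 9.1600 m
residual clearance needed = 0.0600+0.1000+0.0250 = 0.1850 m
sum ≈ 0.1800+5.0625+9.1600+0.1850 ≈ 14.5875 m = S ✓

v_R_max = 9/4 m/s = 2.2500 m/s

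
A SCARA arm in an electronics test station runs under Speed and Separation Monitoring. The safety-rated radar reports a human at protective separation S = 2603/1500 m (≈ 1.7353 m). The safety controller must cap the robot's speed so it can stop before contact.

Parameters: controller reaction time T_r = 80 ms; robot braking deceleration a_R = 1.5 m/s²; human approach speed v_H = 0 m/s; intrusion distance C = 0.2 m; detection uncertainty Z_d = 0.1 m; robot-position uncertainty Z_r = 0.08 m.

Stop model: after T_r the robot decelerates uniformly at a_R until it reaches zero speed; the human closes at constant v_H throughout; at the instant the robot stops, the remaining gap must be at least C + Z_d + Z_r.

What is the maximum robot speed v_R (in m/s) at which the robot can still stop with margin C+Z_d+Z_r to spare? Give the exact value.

at the boundary: (1/3)·v² + (2/25)·v + (-2033/1500) = 0
  disc = (2/25)² − 4·(1/3)·(-2033/1500) = 10201/5625 ; √disc = 101/75
  v_R = (−(2/25) + 101/75) / (2·(1/3)) = 19/10 m/s
check:
braking lasts T_s = (19/10)/(3/2) = 1.2667 s
reaction-phase robot travel = 1.9000·0.0800 = 0.1520 m
robot covers 1.9000·1.2667 − ½·1.5000·1.2667² = 1.2033 m while stopping
person approaches 0.0000·(0.0800+1.2667) = 0.0000 m
C+Z_d+Z_r = 0.2000+0.1000+0.0800 = 0.3800 m
sum ≈ 0.1520+1.2033+0.0000+0.3800 ≈ 1.7353 m = S ✓

v_R_max = 19/10 m/s = 1.9000 m/s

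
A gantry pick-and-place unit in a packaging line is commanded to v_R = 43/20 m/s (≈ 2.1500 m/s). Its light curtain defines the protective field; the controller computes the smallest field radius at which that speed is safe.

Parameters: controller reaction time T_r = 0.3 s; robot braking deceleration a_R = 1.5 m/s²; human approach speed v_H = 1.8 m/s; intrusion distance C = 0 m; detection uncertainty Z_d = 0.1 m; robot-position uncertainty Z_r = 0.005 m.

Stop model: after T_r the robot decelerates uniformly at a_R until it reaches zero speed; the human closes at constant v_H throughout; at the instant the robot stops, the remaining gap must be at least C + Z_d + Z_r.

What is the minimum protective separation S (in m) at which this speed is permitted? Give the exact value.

T_s = v_R/a_R = (43/20)/(3/2) = 1.4333 s
reaction-phase robot travel = 2.1500·0.3000 = 0.6450 m
braking distance = 2.1500²/(2·1.5000) = 1.5408 m
person approaches 1.8000·(0.3000+1.4333) = 3.1200 m
C+Z_d+Z_r = 0.0000+0.1000+0.0050 = 0.1050 m
S_min ≈ 0.6450+1.5408+3.1200+0.1050  ⇒  S_min = 6493/1200 m

S_min = 6493/1200 m = 5.4108 m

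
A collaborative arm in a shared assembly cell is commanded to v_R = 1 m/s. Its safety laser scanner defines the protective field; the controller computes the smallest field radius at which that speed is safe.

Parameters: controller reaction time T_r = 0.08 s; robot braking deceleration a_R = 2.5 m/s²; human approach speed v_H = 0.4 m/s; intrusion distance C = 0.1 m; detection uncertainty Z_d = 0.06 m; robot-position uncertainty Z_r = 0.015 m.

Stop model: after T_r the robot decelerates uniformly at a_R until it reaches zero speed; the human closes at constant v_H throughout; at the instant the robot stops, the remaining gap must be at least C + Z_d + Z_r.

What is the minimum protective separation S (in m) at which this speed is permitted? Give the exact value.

stop time T_s = 1/(5/2) = 0.4000 s
reaction-phase robot travel = 1.0000·0.0800 = 0.0800 m
robot covers 1.0000·0.4000 − ½·2.5000·0.4000² = 0.2000 m while stopping
human closes 0.4000·0.4800 = 0.1920 m
margins: 0.1000+0.0600+0.0150 = 0.1750 m
S_min ≈ 0.0800+0.2000+0.1920+0.1750  ⇒  S_min = 647/1000 m

S_min = 647/1000 m = 0.6470 m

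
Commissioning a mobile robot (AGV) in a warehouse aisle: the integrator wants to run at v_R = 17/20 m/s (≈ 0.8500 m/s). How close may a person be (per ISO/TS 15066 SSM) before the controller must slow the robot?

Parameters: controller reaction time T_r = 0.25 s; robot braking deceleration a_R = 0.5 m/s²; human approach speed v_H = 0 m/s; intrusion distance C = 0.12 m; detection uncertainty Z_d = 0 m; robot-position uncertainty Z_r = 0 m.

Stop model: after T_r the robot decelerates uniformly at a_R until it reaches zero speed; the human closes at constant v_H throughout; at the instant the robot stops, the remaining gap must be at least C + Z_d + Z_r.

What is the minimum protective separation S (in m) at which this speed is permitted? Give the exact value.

T_s = v_R/a_R = (17/20)/(1/2) = 1.7000 s
reaction-phase robot travel = 0.8500·0.2500 = 0.2125 m
robot under decel: 0.8500²/(2·0.5000) = 0.7225 m
human over T_r+T_s: 0.0000·(0.2500+1.7000) = 0.0000 m
C+Z_d+Z_r = 0.1200+0.0000+0.0000 = 0.1200 m
S_min ≈ 0.2125+0.7225+0.0000+0.1200  ⇒  S_min = 211/200 m

S_min = 211/200 m = 1.0550 m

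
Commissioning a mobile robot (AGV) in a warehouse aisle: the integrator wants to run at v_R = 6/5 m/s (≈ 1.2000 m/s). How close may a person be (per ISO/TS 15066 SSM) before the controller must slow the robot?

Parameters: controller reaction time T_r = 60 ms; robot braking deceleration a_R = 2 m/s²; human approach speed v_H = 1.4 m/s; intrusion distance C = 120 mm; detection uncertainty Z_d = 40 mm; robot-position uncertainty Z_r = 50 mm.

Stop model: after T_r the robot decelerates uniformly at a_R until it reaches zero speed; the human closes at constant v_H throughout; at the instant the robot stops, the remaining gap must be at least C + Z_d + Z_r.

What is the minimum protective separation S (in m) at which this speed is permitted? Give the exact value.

stop time T_s = (6/5)/2 = 0.6000 s
robot in T_r: 1.2000·0.0600 = 0.0720 m
robot under decel: 1.2000²/(2·2.0000) = 0.3600 m
human closes 1.4000·0.6600 = 0.9240 m
C+Z_d+Z_r = 0.1200+0.0400+0.0500 = 0.2100 m
S_min ≈ 0.0720+0.3600+0.9240+0.2100  ⇒  S_min = 783/500 m

S_min = 783/500 m = 1.5660 m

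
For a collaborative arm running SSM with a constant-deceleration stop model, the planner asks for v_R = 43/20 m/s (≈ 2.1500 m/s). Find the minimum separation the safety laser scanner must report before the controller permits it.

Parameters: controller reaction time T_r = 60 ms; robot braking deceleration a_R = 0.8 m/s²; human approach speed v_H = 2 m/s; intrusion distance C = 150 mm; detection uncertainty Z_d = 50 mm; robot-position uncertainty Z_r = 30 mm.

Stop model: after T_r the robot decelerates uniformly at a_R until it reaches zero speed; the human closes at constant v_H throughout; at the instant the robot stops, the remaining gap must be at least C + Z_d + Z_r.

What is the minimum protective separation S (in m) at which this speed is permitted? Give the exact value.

S_min = 139889/16000 m = 8.7431 m

T_s = v_R/a_R = (43/20)/(4/5) = 2.6875 s
robot covers v_R·T_r = 2.1500·0.0600 = 0.1290 m before braking
braking distance = 2.1500²/(2·0.8000) = 2.8891 m
human closes 2.0000·2.7475 = 5.4950 m
residual clearance needed = 0.1500+0.0500+0.0300 = 0.2300 m
S_min ≈ 0.1290+2.8891+5.4950+0.2300  ⇒  S_min = 139889/16000 m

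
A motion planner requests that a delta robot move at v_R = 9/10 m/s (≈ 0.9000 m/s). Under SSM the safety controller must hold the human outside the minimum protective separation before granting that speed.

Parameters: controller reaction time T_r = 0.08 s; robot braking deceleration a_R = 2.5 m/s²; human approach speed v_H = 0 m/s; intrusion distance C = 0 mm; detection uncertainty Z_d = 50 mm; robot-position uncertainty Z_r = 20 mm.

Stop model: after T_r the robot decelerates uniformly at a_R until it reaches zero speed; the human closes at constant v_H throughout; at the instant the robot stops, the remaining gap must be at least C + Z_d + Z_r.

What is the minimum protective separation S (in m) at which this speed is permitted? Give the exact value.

S_min = 38/125 m = 0.3040 m

T_s = v_R/a_R = (9/10)/(5/2) = 0.3600 s
robot covers v_R·T_r = 0.9000·0.0800 = 0.0720 m before braking
robot covers 0.9000·0.3600 − ½·2.5000·0.3600² = 0.1620 m while stopping
human over T_r+T_s: 0.0000·(0.0800+0.3600) = 0.0000 m
residual clearance needed = 0.0000+0.0500+0.0200 = 0.0700 m
S_min ≈ 0.0720+0.1620+0.0000+0.0700  ⇒  S_min = 38/125 m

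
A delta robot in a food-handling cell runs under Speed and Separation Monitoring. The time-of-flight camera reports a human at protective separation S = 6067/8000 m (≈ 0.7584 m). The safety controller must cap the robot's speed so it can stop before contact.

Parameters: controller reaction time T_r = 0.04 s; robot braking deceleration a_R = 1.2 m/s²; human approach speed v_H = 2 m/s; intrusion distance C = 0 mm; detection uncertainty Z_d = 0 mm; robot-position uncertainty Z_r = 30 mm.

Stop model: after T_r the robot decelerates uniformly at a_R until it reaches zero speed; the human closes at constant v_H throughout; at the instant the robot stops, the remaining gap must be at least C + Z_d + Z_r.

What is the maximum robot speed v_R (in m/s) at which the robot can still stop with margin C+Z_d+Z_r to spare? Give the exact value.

quadratic (5/12)·v² + (128/75)·v + (-5187/8000) = 0
  disc = (128/75)² − 4·(5/12)·(-5187/8000) = 1437601/360000 ; √disc = 1199/600
  v_R = (−(128/75) + 1199/600) / (2·(5/12)) = 7/20 m/s
check:
T_s = v_R/a_R = (7/20)/(6/5) = 0.2917 s
robot in T_r: 0.3500·0.0400 = 0.0140 m
braking distance = 0.3500²/(2·1.2000) = 0.0510 m
person approaches 2.0000·(0.0400+0.2917) = 0.6633 m
residual clearance needed = 0.0000+0.0000+0.0300 = 0.0300 m
sum ≈ 0.0140+0.0510+0.6633+0.0300 ≈ 0.7584 m = S ✓

v_R_max = 7/20 m/s = 0.3500 m/s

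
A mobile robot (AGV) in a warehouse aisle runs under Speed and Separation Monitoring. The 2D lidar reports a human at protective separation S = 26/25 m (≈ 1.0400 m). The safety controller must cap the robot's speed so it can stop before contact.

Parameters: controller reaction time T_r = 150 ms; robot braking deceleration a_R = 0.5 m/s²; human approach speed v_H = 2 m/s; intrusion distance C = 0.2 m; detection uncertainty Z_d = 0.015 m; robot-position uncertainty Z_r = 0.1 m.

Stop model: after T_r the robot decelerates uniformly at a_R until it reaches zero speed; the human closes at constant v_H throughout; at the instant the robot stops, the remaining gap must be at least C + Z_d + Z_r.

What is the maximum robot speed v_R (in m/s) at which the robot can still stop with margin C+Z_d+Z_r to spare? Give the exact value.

v_R_max = 1/10 m/s = 0.1000 m/s

at the boundary: (1)·v² + (83/20)·v + (-17/40) = 0
  disc = (83/20)² − 4·(1)·(-17/40) = 7569/400 ; √disc = 87/20
  v_R = (−(83/20) + 87/20) / (2·(1)) = 1/10 m/s
check:
T_s = v_R/a_R = (1/10)/(1/2) = 0.2000 s
robot covers v_R·T_r = 0.1000·0.1500 = 0.0150 m before braking
robot under decel: 0.1000²/(2·0.5000) = 0.0100 m
human closes 2.0000·0.3500 = 0.7000 m
C+Z_d+Z_r = 0.2000+0.0150+0.1000 = 0.3150 m
sum ≈ 0.0150+0.0100+0.7000+0.3150 ≈ 1.0400 m = S ✓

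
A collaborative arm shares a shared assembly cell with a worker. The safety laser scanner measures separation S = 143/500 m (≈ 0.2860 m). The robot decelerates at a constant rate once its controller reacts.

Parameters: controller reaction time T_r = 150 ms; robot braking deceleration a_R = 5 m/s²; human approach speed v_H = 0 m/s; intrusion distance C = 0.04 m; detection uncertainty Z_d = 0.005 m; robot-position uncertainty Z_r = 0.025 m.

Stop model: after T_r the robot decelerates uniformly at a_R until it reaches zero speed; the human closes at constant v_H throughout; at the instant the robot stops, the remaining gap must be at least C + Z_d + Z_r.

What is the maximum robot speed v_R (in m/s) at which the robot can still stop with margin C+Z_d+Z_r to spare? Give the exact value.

at the boundary: (1/10)·v² + (3/20)·v + (-27/125) = 0
  disc = (3/20)² − 4·(1/10)·(-27/125) = 1089/10000 ; √disc = 33/100
  v_R = (−(3/20) + 33/100) / (2·(1/10)) = 9/10 m/s
check:
T_s = v_R/a_R = (9/10)/5 = 0.1800 s
robot in T_r: 0.9000·0.1500 = 0.1350 m
robot under decel: 0.9000²/(2·5.0000) = 0.0810 m
human over T_r+T_s: 0.0000·(0.1500+0.1800) = 0.0000 m
residual clearance needed = 0.0400+0.0050+0.0250 = 0.0700 m
sum ≈ 0.1350+0.0810+0.0000+0.0700 ≈ 0.2860 m = S ✓

v_R_max = 9/10 m/s = 0.9000 m/s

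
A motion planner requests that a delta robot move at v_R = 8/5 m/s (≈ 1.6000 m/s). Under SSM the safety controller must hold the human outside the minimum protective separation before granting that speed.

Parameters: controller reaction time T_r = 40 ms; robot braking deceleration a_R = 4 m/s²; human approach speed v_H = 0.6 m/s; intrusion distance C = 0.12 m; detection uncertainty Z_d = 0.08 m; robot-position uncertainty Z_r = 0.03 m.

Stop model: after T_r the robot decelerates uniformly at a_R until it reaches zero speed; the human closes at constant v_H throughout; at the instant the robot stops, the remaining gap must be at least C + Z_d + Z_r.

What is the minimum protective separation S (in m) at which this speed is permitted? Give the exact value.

S_min = 439/500 m = 0.8780 m

braking lasts T_s = (8/5)/4 = 0.4000 s
robot in T_r: 1.6000·0.0400 = 0.0640 m
robot covers 1.6000·0.4000 − ½·4.0000·0.4000² = 0.3200 m while stopping
human over T_r+T_s: 0.6000·(0.0400+0.4000) = 0.2640 m
margins: 0.1200+0.0800+0.0300 = 0.2300 m
S_min ≈ 0.0640+0.3200+0.2640+0.2300  ⇒  S_min = 439/500 m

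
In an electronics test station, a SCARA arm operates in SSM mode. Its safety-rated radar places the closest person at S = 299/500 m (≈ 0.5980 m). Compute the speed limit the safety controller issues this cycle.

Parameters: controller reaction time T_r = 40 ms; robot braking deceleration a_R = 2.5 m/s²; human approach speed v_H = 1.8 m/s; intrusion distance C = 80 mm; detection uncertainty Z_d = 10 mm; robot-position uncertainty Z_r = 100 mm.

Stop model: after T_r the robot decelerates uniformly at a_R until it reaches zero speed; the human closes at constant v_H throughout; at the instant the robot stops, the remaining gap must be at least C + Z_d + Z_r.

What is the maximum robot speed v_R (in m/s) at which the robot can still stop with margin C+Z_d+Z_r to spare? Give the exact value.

at the boundary: (1/5)·v² + (19/25)·v + (-42/125) = 0
  disc = (19/25)² − 4·(1/5)·(-42/125) = 529/625 ; √disc = 23/25
  v_R = (−(19/25) + 23/25) / (2·(1/5)) = 2/5 m/s
check:
stop time T_s = (2/5)/(5/2) = 0.1600 s
reaction-phase robot travel = 0.4000·0.0400 = 0.0160 m
robot covers 0.4000·0.1600 − ½·2.5000·0.1600² = 0.0320 m while stopping
person approaches 1.8000·(0.0400+0.1600) = 0.3600 m
residual clearance needed = 0.0800+0.0100+0.1000 = 0.1900 m
sum ≈ 0.0160+0.0320+0.3600+0.1900 ≈ 0.5980 m = S ✓

v_R_max = 2/5 m/s = 0.4000 m/s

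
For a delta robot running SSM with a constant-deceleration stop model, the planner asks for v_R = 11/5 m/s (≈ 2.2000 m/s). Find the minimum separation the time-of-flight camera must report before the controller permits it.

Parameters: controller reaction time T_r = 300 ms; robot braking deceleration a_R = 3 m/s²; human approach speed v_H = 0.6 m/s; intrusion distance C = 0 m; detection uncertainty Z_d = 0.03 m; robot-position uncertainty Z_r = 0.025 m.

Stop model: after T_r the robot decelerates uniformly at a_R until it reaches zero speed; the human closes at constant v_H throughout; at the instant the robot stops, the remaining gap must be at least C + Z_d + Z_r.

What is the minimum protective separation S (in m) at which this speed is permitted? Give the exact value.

braking lasts T_s = (11/5)/3 = 0.7333 s
robot in T_r: 2.2000·0.3000 = 0.6600 m
robot under decel: 2.2000²/(2·3.0000) = 0.8067 m
human closes 0.6000·1.0333 = 0.6200 m
margins: 0.0000+0.0300+0.0250 = 0.0550 m
S_min ≈ 0.6600+0.8067+0.6200+0.0550  ⇒  S_min = 257/120 m

S_min = 257/120 m = 2.1417 m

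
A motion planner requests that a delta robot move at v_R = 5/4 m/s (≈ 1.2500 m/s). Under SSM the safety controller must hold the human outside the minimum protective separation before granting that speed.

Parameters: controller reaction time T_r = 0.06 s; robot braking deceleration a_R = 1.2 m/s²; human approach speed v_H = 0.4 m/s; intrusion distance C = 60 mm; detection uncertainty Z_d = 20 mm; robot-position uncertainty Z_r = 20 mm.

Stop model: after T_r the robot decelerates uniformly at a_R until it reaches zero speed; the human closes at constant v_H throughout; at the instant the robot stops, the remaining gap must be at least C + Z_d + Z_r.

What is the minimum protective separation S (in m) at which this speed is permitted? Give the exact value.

S_min = 30401/24000 m = 1.2667 m

stop time T_s = (5/4)/(6/5) = 1.0417 s
reaction-phase robot travel = 1.2500·0.0600 = 0.0750 m
braking distance = 1.2500²/(2·1.2000) = 0.6510 m
human closes 0.4000·1.1017 = 0.4407 m
C+Z_d+Z_r = 0.0600+0.0200+0.0200 = 0.1000 m
S_min ≈ 0.0750+0.6510+0.4407+0.1000  ⇒  S_min = 30401/24000 m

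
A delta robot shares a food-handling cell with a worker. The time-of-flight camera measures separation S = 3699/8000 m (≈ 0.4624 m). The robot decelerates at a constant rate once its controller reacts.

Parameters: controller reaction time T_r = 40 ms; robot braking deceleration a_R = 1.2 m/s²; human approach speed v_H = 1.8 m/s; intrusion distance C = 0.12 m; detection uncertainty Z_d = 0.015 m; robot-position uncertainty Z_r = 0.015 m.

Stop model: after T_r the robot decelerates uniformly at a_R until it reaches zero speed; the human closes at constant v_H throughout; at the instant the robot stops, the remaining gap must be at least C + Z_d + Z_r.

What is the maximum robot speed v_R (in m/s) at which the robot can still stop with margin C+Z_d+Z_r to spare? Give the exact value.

collect terms ⇒ (5/12)·v_R² + (77/50)·v_R + (-1923/8000) = 0
  disc = (77/50)² − 4·(5/12)·(-1923/8000) = 110889/40000 ; √disc = 333/200
  v_R = (−(77/50) + 333/200) / (2·(5/12)) = 3/20 m/s
check:
braking lasts T_s = (3/20)/(6/5) = 0.1250 s
reaction-phase robot travel = 0.1500·0.0400 = 0.0060 m
braking distance = 0.1500²/(2·1.2000) = 0.0094 m
human closes 1.8000·0.1650 = 0.2970 m
margins: 0.1200+0.0150+0.0150 = 0.1500 m
sum ≈ 0.0060+0.0094+0.2970+0.1500 ≈ 0.4624 m = S ✓

v_R_max = 3/20 m/s = 0.1500 m/s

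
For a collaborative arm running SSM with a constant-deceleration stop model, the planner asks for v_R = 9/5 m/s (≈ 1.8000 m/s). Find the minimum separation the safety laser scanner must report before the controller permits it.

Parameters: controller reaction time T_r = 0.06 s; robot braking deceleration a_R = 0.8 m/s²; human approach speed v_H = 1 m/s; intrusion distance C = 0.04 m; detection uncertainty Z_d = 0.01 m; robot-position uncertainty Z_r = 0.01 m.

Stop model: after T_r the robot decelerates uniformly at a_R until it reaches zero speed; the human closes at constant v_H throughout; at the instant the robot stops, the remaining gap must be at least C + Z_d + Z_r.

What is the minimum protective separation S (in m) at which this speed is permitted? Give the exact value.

S_min = 4503/1000 m = 4.5030 m

stop time T_s = (9/5)/(4/5) = 2.2500 s
robot covers v_R·T_r = 1.8000·0.0600 = 0.1080 m before braking
robot under decel: 1.8000²/(2·0.8000) = 2.0250 m
human over T_r+T_s: 1.0000·(0.0600+2.2500) = 2.3100 m
C+Z_d+Z_r = 0.0400+0.0100+0.0100 = 0.0600 m
S_min ≈ 0.1080+2.0250+2.3100+0.0600  ⇒  S_min = 4503/1000 m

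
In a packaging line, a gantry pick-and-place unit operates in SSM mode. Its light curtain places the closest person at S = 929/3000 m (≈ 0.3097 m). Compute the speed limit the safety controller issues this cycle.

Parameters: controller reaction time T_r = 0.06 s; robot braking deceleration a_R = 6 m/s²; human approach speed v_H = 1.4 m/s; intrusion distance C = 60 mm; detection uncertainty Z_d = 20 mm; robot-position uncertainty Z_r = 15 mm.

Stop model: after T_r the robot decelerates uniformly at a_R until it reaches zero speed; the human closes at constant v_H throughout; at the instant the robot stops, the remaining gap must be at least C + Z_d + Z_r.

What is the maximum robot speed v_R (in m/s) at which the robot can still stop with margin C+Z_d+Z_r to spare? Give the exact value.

v_R_max = 2/5 m/s = 0.4000 m/s

quadratic (1/12)·v² + (22/75)·v + (-49/375) = 0
  disc = (22/75)² − 4·(1/12)·(-49/375) = 81/625 ; √disc = 9/25
  v_R = (−(22/75) + 9/25) / (2·(1/12)) = 2/5 m/s
check:
braking lasts T_s = (2/5)/6 = 0.0667 s
robot covers v_R·T_r = 0.4000·0.0600 = 0.0240 m before braking
braking distance = 0.4000²/(2·6.0000) = 0.0133 m
human closes 1.4000·0.1267 = 0.1773 m
residual clearance needed = 0.0600+0.0200+0.0150 = 0.0950 m
sum ≈ 0.0240+0.0133+0.1773+0.0950 ≈ 0.3097 m = S ✓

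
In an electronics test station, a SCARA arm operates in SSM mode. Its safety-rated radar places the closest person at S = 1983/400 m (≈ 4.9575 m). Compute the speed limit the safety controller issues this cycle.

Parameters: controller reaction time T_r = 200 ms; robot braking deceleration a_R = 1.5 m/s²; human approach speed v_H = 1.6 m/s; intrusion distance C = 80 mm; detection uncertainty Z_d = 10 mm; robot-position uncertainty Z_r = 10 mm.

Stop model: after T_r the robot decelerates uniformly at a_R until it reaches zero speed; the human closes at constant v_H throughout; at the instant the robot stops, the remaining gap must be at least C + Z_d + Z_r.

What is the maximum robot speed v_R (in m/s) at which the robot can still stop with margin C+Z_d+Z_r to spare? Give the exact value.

v_R_max = 9/4 m/s = 2.2500 m/s

collect terms ⇒ (1/3)·v_R² + (19/15)·v_R + (-363/80) = 0
  disc = (19/15)² − 4·(1/3)·(-363/80) = 6889/900 ; √disc = 83/30
  v_R = (−(19/15) + 83/30) / (2·(1/3)) = 9/4 m/s
check:
stop time T_s = (9/4)/(3/2) = 1.5000 s
reaction-phase robot travel = 2.2500·0.2000 = 0.4500 m
braking distance = 2.2500²/(2·1.5000) = 1.6875 m
person approaches 1.6000·(0.2000+1.5000) = 2.7200 m
margins: 0.0800+0.0100+0.0100 = 0.1000 m
sum ≈ 0.4500+1.6875+2.7200+0.1000 ≈ 4.9575 m = S ✓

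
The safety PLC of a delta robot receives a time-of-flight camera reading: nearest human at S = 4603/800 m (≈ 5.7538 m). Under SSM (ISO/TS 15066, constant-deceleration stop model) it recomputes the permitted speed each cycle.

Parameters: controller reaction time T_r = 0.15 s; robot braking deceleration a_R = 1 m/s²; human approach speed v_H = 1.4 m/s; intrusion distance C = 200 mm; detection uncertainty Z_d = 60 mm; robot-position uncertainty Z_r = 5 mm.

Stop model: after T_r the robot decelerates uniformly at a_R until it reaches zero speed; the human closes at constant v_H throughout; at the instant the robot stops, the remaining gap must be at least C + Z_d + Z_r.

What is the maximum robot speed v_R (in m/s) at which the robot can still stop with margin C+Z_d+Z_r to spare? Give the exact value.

quadratic (1/2)·v² + (31/20)·v + (-4223/800) = 0
  disc = (31/20)² − 4·(1/2)·(-4223/800) = 324/25 ; √disc = 18/5
  v_R = (−(31/20) + 18/5) / (2·(1/2)) = 41/20 m/s
check:
stop time T_s = (41/20)/1 = 2.0500 s
robot covers v_R·T_r = 2.0500·0.1500 = 0.3075 m before braking
robot under decel: 2.0500²/(2·1.0000) = 2.1012 m
human closes 1.4000·2.2000 = 3.0800 m
residual clearance needed = 0.2000+0.0600+0.0050 = 0.2650 m
sum ≈ 0.3075+2.1012+3.0800+0.2650 ≈ 5.7538 m = S ✓

v_R_max = 41/20 m/s = 2.0500 m/s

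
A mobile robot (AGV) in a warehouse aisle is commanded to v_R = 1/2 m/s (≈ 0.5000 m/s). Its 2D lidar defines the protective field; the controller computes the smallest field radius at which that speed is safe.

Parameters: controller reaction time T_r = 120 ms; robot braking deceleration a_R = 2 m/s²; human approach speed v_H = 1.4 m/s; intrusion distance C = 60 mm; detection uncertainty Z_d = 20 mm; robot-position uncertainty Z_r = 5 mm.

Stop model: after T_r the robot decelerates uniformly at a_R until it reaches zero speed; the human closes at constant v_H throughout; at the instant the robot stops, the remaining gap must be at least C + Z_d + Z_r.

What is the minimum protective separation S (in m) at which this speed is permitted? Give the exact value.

S_min = 1451/2000 m = 0.7255 m

braking lasts T_s = (1/2)/2 = 0.2500 s
robot in T_r: 0.5000·0.1200 = 0.0600 m
braking distance = 0.5000²/(2·2.0000) = 0.0625 m
human closes 1.4000·0.3700 = 0.5180 m
C+Z_d+Z_r = 0.0600+0.0200+0.0050 = 0.0850 m
S_min ≈ 0.0600+0.0625+0.5180+0.0850  ⇒  S_min = 1451/2000 m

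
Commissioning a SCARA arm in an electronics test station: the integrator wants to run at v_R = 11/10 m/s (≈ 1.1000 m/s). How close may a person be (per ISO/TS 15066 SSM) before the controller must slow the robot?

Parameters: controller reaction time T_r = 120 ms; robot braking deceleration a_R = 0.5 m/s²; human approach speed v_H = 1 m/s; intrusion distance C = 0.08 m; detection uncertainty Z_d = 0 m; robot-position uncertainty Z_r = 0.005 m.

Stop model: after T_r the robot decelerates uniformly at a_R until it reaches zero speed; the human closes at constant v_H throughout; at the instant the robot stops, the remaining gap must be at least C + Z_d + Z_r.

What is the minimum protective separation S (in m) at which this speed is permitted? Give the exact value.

S_min = 3747/1000 m = 3.7470 m

braking lasts T_s = (11/10)/(1/2) = 2.2000 s
robot covers v_R·T_r = 1.1000·0.1200 = 0.1320 m before braking
robot covers 1.1000·2.2000 − ½·0.5000·2.2000² = 1.2100 m while stopping
human closes 1.0000·2.3200 = 2.3200 m
C+Z_d+Z_r = 0.0800+0.0000+0.0050 = 0.0850 m
S_min ≈ 0.1320+1.2100+2.3200+0.0850  ⇒  S_min = 3747/1000 m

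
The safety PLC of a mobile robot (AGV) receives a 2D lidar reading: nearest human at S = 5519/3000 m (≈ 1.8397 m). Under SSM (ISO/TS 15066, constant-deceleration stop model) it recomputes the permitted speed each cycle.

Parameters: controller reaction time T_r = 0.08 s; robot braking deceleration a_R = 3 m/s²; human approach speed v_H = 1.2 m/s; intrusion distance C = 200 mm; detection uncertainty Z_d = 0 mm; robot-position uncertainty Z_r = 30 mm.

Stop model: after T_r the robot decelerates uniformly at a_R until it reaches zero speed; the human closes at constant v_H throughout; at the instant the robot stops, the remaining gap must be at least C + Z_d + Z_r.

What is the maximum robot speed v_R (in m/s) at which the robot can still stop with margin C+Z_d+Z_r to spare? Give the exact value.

v_R_max = 19/10 m/s = 1.9000 m/s

collect terms ⇒ (1/6)·v_R² + (12/25)·v_R + (-4541/3000) = 0
  disc = (12/25)² − 4·(1/6)·(-4541/3000) = 27889/22500 ; √disc = 167/150
  v_R = (−(12/25) + 167/150) / (2·(1/6)) = 19/10 m/s
check:
T_s = v_R/a_R = (19/10)/3 = 0.6333 s
robot covers v_R·T_r = 1.9000·0.0800 = 0.1520 m before braking
robot covers 1.9000·0.6333 − ½·3.0000·0.6333² = 0.6017 m while stopping
person approaches 1.2000·(0.0800+0.6333) = 0.8560 m
residual clearance needed = 0.2000+0.0000+0.0300 = 0.2300 m
sum ≈ 0.1520+0.6017+0.8560+0.2300 ≈ 1.8397 m = S ✓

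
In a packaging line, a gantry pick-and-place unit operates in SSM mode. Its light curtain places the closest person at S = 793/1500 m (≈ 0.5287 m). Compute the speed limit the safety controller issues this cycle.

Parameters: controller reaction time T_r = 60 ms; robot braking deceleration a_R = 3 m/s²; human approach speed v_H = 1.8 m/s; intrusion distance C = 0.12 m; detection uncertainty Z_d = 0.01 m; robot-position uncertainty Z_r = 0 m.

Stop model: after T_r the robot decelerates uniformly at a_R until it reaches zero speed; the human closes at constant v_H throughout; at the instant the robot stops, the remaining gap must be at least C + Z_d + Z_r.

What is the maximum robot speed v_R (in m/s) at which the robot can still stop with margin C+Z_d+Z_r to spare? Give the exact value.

quadratic (1/6)·v² + (33/50)·v + (-109/375) = 0
  disc = (33/50)² − 4·(1/6)·(-109/375) = 14161/22500 ; √disc = 119/150
  v_R = (−(33/50) + 119/150) / (2·(1/6)) = 2/5 m/s
check:
T_s = v_R/a_R = (2/5)/3 = 0.1333 s
robot covers v_R·T_r = 0.4000·0.0600 = 0.0240 m before braking
braking distance = 0.4000²/(2·3.0000) = 0.0267 m
human closes 1.8000·0.1933 = 0.3480 m
margins: 0.1200+0.0100+0.0000 = 0.1300 m
sum ≈ 0.0240+0.0267+0.3480+0.1300 ≈ 0.5287 m = S ✓

v_R_max = 2/5 m/s = 0.4000 m/s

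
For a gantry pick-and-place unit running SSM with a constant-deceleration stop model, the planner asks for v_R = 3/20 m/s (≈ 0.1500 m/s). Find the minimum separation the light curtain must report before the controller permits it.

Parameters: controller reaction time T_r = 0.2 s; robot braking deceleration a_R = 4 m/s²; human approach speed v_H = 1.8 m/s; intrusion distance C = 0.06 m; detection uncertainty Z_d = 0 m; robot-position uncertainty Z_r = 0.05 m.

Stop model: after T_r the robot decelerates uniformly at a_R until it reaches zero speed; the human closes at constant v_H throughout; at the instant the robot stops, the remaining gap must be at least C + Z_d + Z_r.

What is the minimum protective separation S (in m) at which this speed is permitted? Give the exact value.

T_s = v_R/a_R = (3/20)/4 = 0.0375 s
robot covers v_R·T_r = 0.1500·0.2000 = 0.0300 m before braking
braking distance = 0.1500²/(2·4.0000) = 0.0028 m
human over T_r+T_s: 1.8000·(0.2000+0.0375) = 0.4275 m
residual clearance needed = 0.0600+0.0000+0.0500 = 0.1100 m
S_min ≈ 0.0300+0.0028+0.4275+0.1100  ⇒  S_min = 73/128 m

S_min = 73/128 m = 0.5703 m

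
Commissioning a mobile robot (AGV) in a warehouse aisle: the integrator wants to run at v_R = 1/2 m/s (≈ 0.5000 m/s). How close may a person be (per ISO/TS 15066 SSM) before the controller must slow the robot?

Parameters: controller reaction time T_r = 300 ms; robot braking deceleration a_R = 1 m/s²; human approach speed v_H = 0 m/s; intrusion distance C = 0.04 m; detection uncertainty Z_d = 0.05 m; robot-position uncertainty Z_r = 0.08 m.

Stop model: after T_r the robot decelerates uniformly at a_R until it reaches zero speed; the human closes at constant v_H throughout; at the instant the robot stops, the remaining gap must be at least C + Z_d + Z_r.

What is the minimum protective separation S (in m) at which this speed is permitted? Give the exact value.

S_min = 89/200 m = 0.4450 m

braking lasts T_s = (1/2)/1 = 0.5000 s
robot in T_r: 0.5000·0.3000 = 0.1500 m
braking distance = 0.5000²/(2·1.0000) = 0.1250 m
human closes 0.0000·0.8000 = 0.0000 m
residual clearance needed = 0.0400+0.0500+0.0800 = 0.1700 m
S_min ≈ 0.1500+0.1250+0.0000+0.1700  ⇒  S_min = 89/200 m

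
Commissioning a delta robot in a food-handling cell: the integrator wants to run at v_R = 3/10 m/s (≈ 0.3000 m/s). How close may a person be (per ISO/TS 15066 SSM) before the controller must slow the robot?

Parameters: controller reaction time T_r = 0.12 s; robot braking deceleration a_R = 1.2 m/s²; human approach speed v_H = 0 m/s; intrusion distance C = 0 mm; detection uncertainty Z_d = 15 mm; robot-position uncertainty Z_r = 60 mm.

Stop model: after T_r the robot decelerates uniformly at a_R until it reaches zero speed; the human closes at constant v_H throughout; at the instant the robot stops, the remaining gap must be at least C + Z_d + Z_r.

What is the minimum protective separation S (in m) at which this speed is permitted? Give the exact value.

stop time T_s = (3/10)/(6/5) = 0.2500 s
reaction-phase robot travel = 0.3000·0.1200 = 0.0360 m
robot under decel: 0.3000²/(2·1.2000) = 0.0375 m
person approaches 0.0000·(0.1200+0.2500) = 0.0000 m
C+Z_d+Z_r = 0.0000+0.0150+0.0600 = 0.0750 m
S_min ≈ 0.0360+0.0375+0.0000+0.0750  ⇒  S_min = 297/2000 m

S_min = 297/2000 m = 0.1485 m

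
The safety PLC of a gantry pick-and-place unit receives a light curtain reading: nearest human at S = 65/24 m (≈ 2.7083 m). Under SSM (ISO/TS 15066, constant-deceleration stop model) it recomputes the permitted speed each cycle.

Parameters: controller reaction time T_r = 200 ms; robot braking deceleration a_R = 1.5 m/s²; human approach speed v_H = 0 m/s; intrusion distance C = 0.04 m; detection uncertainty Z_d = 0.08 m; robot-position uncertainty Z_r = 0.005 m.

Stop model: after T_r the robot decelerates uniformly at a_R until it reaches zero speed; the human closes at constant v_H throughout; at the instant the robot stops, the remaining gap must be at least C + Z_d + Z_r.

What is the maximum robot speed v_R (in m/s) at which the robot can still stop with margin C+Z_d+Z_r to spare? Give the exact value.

v_R_max = 5/2 m/s = 2.5000 m/s

collect terms ⇒ (1/3)·v_R² + (1/5)·v_R + (-31/12) = 0
  disc = (1/5)² − 4·(1/3)·(-31/12) = 784/225 ; √disc = 28/15
  v_R = (−(1/5) + 28/15) / (2·(1/3)) = 5/2 m/s
check:
stop time T_s = (5/2)/(3/2) = 1.6667 s
reaction-phase robot travel = 2.5000·0.2000 = 0.5000 m
robot covers 2.5000·1.6667 − ½·1.5000·1.6667² = 2.0833 m while stopping
human over T_r+T_s: 0.0000·(0.2000+1.6667) = 0.0000 m
residual clearance needed = 0.0400+0.0800+0.0050 = 0.1250 m
sum ≈ 0.5000+2.0833+0.0000+0.1250 ≈ 2.7083 m = S ✓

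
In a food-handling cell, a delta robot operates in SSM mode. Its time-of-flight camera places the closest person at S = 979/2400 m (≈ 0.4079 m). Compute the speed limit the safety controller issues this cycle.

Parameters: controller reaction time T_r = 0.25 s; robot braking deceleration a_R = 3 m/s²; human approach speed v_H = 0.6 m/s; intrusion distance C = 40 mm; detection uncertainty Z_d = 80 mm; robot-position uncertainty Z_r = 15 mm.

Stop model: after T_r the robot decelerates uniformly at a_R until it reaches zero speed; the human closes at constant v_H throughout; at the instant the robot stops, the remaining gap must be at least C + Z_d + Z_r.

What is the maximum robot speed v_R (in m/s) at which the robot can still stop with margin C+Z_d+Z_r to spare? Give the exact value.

at the boundary: (1/6)·v² + (9/20)·v + (-59/480) = 0
  disc = (9/20)² − 4·(1/6)·(-59/480) = 64/225 ; √disc = 8/15
  v_R = (−(9/20) + 8/15) / (2·(1/6)) = 1/4 m/s
check:
stop time T_s = (1/4)/3 = 0.0833 s
robot in T_r: 0.2500·0.2500 = 0.0625 m
robot under decel: 0.2500²/(2·3.0000) = 0.0104 m
human over T_r+T_s: 0.6000·(0.2500+0.0833) = 0.2000 m
C+Z_d+Z_r = 0.0400+0.0800+0.0150 = 0.1350 m
sum ≈ 0.0625+0.0104+0.2000+0.1350 ≈ 0.4079 m = S ✓

v_R_max = 1/4 m/s = 0.2500 m/s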